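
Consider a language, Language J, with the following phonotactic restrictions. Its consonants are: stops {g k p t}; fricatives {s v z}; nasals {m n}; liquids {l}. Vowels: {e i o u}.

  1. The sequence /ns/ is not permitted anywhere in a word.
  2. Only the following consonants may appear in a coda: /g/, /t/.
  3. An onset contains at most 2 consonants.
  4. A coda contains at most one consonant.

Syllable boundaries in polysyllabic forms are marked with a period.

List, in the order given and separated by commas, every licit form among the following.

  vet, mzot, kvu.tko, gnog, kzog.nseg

vet, mzot, kvu.tko, gnog

vet — σ1 onset /v/, coda /t/ ok → licit
mzot — σ1 onset /mz/ (2C), coda /t/ ok → licit
kvu.tko — σ1 onset /kv/ (2C), coda /∅/ ok; σ2 onset /tk/ (2C), coda /∅/ ok → licit
gnog — σ1 onset /gn/ (2C), coda /g/ ok → licit
kzog.nseg — violates constraint 1: contains banned sequence /ns/ → illicit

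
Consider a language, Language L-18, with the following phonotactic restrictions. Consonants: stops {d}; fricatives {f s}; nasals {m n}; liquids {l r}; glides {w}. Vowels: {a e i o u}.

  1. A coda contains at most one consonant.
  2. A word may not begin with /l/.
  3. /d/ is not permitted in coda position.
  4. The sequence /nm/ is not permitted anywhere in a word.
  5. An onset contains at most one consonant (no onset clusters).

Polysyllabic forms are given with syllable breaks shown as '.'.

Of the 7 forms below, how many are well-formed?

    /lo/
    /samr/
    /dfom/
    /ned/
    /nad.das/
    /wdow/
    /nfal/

/lo/ — violates constraint 2: word begins with /l/ → ill-formed
/samr/ — violates constraint 1: syllable 1 coda /mr/ has 2 consonants (> 1) → ill-formed
/dfom/ — violates constraint 5: syllable 1 onset /df/ has 2 consonants (> 1) → ill-formed
/ned/ — violates constraint 3: syllable 1 coda contains /d/ → ill-formed
/nad.das/ — violates constraint 3: syllable 1 coda contains /d/ → ill-formed
/wdow/ — violates constraint 5: syllable 1 onset /wd/ has 2 consonants (> 1) → ill-formed
/nfal/ — violates constraint 5: syllable 1 onset /nf/ has 2 consonants (> 1) → ill-formed
No form is well-formed → 0.

0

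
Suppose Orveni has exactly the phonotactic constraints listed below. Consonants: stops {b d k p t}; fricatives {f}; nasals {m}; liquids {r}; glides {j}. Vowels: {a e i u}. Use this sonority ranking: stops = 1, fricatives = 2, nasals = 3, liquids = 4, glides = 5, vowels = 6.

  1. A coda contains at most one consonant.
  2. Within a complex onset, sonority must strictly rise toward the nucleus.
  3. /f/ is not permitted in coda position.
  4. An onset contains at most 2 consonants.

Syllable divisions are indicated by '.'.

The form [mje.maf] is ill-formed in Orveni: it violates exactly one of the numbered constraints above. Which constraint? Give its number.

[mje.maf]: syllable 2 coda contains /f/.
This is a violation of constraint 3: "/f/ is not permitted in coda position."
The remaining constraints (1, 2, 4) are satisfied.

3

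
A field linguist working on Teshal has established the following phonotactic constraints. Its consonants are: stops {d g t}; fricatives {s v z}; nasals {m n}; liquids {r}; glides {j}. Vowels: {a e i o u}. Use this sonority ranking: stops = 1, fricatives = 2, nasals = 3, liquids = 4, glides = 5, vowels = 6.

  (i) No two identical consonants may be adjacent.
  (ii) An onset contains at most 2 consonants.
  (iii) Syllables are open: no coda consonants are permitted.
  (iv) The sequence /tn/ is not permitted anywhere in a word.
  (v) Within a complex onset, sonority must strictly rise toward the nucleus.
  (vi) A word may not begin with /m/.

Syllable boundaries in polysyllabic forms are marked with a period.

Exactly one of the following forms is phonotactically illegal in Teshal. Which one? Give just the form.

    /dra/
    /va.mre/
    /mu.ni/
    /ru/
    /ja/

/mu.ni/

/dra/ — σ1 onset /dr/ (1→4 rises), coda /∅/ ok → phonotactically legal
/va.mre/ — σ1 onset /v/, coda /∅/ ok; σ2 onset /mr/ (3→4 rises), coda /∅/ ok → phonotactically legal
/mu.ni/ — violates constraint (vi): word begins with /m/ → phonotactically illegal
/ru/ — σ1 onset /r/, coda /∅/ ok → phonotactically legal
/ja/ — σ1 onset /j/, coda /∅/ ok → phonotactically legal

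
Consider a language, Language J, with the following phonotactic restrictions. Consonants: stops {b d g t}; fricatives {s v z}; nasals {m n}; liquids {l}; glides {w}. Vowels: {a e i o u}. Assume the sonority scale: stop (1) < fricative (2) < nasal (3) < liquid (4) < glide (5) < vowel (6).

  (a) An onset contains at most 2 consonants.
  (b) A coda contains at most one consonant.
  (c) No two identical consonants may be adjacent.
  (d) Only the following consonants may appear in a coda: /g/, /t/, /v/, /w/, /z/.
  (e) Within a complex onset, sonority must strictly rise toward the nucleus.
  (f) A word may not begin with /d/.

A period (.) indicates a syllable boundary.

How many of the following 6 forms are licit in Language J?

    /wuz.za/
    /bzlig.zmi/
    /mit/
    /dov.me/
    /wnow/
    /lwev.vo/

/wuz.za/ — violates constraint (c): adjacent identical consonants /zz/ → illicit
/bzlig.zmi/ — violates constraint (a): syllable 1 onset /bzl/ has 3 consonants (> 2) → illicit
/mit/ — σ1 onset /m/, coda /t/ ok → licit
/dov.me/ — violates constraint (f): word begins with /d/ → illicit
/wnow/ — violates constraint (e): syllable 1 onset /wn/: /w/ (glide, 5) → /n/ (nasal, 3) does not rise → illicit
/lwev.vo/ — violates constraint (c): adjacent identical consonants /vv/ → illicit
Licit: /mit/ → 1.

1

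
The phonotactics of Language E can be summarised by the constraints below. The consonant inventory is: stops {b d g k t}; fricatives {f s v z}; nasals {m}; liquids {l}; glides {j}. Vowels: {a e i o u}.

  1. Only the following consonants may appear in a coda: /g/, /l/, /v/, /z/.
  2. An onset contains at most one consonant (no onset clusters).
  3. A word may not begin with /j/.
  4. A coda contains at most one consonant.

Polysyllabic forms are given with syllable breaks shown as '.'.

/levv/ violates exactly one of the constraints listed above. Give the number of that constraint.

/levv/: syllable 1 coda /vv/ has 2 consonants (> 1).
This is a violation of constraint 4: "A coda contains at most one consonant."
The remaining constraints (1, 2, 3) are satisfied.

4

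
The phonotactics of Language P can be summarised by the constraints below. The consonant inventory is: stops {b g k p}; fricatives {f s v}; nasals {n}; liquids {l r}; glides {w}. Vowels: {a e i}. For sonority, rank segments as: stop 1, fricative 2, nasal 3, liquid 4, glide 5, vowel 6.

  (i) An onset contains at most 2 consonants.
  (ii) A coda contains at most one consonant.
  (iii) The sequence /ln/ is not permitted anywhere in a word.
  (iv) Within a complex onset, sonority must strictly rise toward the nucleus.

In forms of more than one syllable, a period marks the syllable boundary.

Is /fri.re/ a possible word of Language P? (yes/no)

/fri.re/ — σ1 onset /fr/ (2→4 rises), coda /∅/ ok; σ2 onset /r/, coda /∅/ ok → permitted

yes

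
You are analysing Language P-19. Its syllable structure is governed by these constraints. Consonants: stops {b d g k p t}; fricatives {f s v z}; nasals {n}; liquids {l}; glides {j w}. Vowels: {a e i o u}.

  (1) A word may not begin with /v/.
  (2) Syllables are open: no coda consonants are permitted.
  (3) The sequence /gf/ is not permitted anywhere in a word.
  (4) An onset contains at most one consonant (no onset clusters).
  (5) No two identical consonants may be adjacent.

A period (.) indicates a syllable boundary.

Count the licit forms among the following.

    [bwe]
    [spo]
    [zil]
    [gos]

0

[bwe] — violates constraint 4: syllable 1 onset /bw/ has 2 consonants (> 1) → illicit
[spo] — violates constraint 4: syllable 1 onset /sp/ has 2 consonants (> 1) → illicit
[zil] — violates constraint 2: syllable 1 coda /l/ has 1 consonant (> 0) → illicit
[gos] — violates constraint 2: syllable 1 coda /s/ has 1 consonant (> 0) → illicit
No form is licit → 0.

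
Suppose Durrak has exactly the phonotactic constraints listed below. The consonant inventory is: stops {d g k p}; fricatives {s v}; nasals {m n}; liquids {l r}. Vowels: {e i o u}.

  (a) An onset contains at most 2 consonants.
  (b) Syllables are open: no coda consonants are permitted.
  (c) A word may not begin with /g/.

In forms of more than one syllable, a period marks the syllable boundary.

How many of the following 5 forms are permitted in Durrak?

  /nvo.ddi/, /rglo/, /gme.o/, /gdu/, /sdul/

1

/nvo.ddi/ — σ1 onset /nv/ (2C), coda /∅/ ok; σ2 onset /dd/ (2C), coda /∅/ ok → permitted
/rglo/ — violates constraint (a): syllable 1 onset /rgl/ has 3 consonants (> 2) → not permitted
/gme.o/ — violates constraint (c): word begins with /g/ → not permitted
/gdu/ — violates constraint (c): word begins with /g/ → not permitted
/sdul/ — violates constraint (b): syllable 1 coda /l/ has 1 consonant (> 0) → not permitted
Permitted: /nvo.ddi/ → 1.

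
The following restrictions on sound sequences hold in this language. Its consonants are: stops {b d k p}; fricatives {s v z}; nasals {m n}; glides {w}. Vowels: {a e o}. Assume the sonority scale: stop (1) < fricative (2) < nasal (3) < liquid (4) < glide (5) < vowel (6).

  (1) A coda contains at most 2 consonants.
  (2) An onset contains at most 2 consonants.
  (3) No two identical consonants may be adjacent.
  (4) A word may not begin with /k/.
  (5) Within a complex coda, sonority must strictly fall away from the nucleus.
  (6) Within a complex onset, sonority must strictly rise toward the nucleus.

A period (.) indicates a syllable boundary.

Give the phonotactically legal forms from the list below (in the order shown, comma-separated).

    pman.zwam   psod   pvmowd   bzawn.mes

pman.zwam — σ1 onset /pm/ (1→3 rises), coda /n/ ok; σ2 onset /zw/ (2→5 rises), coda /m/ ok → phonotactically legal
psod — σ1 onset /ps/ (1→2 rises), coda /d/ ok → phonotactically legal
pvmowd — violates constraint 2: syllable 1 onset /pvm/ has 3 consonants (> 2) → phonotactically illegal
bzawn.mes — σ1 onset /bz/ (1→2 rises), coda /wn/ (5→3 falls) ok; σ2 onset /m/, coda /s/ ok → phonotactically legal

pman.zwam, psod, bzawn.mes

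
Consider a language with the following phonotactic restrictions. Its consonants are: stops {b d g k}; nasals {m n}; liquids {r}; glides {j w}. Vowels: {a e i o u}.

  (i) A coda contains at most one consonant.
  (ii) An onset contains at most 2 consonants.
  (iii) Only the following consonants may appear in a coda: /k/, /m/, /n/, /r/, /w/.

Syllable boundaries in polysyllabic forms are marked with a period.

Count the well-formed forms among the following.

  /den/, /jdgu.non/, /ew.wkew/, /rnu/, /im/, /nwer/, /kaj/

5

/den/ — σ1 onset /d/, coda /n/ ok → well-formed
/jdgu.non/ — violates constraint (ii): syllable 1 onset /jdg/ has 3 consonants (> 2) → ill-formed
/ew.wkew/ — σ1 onset /∅/, coda /w/ ok; σ2 onset /wk/ (2C), coda /w/ ok → well-formed
/rnu/ — σ1 onset /rn/ (2C), coda /∅/ ok → well-formed
/im/ — σ1 onset /∅/, coda /m/ ok → well-formed
/nwer/ — σ1 onset /nw/ (2C), coda /r/ ok → well-formed
/kaj/ — violates constraint (iii): syllable 1 coda contains /j/, which is not a licensed coda consonant → ill-formed
Well-formed: /den/, /ew.wkew/, /rnu/, /im/, /nwer/ → 5.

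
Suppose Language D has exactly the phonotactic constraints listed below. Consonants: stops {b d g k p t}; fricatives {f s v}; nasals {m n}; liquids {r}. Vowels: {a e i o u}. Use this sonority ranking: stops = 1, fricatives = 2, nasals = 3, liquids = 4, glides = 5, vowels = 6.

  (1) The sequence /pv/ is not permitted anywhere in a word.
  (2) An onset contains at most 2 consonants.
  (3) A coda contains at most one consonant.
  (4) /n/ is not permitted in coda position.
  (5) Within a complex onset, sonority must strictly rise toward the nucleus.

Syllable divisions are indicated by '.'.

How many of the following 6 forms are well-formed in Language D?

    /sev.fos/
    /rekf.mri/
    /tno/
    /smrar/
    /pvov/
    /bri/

/sev.fos/ — σ1 onset /s/, coda /v/ ok; σ2 onset /f/, coda /s/ ok → well-formed
/rekf.mri/ — violates constraint 3: syllable 1 coda /kf/ has 2 consonants (> 1) → ill-formed
/tno/ — σ1 onset /tn/ (1→3 rises), coda /∅/ ok → well-formed
/smrar/ — violates constraint 2: syllable 1 onset /smr/ has 3 consonants (> 2) → ill-formed
/pvov/ — violates constraint 1: contains banned sequence /pv/ → ill-formed
/bri/ — σ1 onset /br/ (1→4 rises), coda /∅/ ok → well-formed
Well-formed: /sev.fos/, /tno/, /bri/ → 3.

3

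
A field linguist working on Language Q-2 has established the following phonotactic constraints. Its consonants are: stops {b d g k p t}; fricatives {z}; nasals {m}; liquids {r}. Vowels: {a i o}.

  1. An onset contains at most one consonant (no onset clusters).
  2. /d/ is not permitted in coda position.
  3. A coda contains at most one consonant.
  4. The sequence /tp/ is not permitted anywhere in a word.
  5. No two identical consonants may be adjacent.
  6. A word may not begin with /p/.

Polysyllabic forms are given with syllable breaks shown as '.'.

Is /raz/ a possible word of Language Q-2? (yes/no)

/raz/ — σ1 onset /r/, coda /z/ ok → licit

yes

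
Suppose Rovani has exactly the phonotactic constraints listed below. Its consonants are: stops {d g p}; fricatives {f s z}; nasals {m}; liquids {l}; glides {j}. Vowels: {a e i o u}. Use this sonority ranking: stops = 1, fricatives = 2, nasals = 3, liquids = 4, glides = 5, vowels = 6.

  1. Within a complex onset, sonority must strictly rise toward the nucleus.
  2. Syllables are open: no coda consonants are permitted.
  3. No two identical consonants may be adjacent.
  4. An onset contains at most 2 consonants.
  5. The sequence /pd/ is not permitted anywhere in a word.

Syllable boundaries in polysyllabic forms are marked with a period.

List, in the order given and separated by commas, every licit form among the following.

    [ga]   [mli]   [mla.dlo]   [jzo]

[ga] — σ1 onset /g/, coda /∅/ ok → licit
[mli] — σ1 onset /ml/ (3→4 rises), coda /∅/ ok → licit
[mla.dlo] — σ1 onset /ml/ (3→4 rises), coda /∅/ ok; σ2 onset /dl/ (1→4 rises), coda /∅/ ok → licit
[jzo] — violates constraint 1: syllable 1 onset /jz/: /j/ (glide, 5) → /z/ (fricative, 2) does not rise → illicit

[ga], [mli], [mla.dlo]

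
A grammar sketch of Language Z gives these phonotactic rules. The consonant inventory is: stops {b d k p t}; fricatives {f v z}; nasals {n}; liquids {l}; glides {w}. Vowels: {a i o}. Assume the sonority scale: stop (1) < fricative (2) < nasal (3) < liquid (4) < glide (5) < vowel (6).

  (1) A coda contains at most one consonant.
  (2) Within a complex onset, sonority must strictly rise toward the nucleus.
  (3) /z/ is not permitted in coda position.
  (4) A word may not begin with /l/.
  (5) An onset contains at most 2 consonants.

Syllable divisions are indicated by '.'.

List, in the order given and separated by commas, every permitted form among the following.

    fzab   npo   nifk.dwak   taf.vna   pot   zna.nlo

fzab — violates constraint 2: syllable 1 onset /fz/: /f/ (fricative, 2) → /z/ (fricative, 2) does not rise → not permitted
npo — violates constraint 2: syllable 1 onset /np/: /n/ (nasal, 3) → /p/ (stop, 1) does not rise → not permitted
nifk.dwak — violates constraint 1: syllable 1 coda /fk/ has 2 consonants (> 1) → not permitted
taf.vna — σ1 onset /t/, coda /f/ ok; σ2 onset /vn/ (2→3 rises), coda /∅/ ok → permitted
pot — σ1 onset /p/, coda /t/ ok → permitted
zna.nlo — σ1 onset /zn/ (2→3 rises), coda /∅/ ok; σ2 onset /nl/ (3→4 rises), coda /∅/ ok → permitted

taf.vna, pot, zna.nlo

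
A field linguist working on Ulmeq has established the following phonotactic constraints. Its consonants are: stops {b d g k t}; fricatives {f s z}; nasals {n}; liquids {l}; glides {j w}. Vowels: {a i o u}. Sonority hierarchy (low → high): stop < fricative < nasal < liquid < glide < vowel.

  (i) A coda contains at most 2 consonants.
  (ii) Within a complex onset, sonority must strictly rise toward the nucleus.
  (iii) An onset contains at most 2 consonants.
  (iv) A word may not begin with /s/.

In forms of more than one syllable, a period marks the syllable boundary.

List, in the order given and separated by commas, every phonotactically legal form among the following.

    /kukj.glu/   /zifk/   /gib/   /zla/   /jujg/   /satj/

/kukj.glu/, /zifk/, /gib/, /zla/, /jujg/

/kukj.glu/ — σ1 onset /k/, coda /kj/ (2C) ok; σ2 onset /gl/ (1→4 rises), coda /∅/ ok → phonotactically legal
/zifk/ — σ1 onset /z/, coda /fk/ (2C) ok → phonotactically legal
/gib/ — σ1 onset /g/, coda /b/ ok → phonotactically legal
/zla/ — σ1 onset /zl/ (2→4 rises), coda /∅/ ok → phonotactically legal
/jujg/ — σ1 onset /j/, coda /jg/ (2C) ok → phonotactically legal
/satj/ — violates constraint (iv): word begins with /s/ → phonotactically illegal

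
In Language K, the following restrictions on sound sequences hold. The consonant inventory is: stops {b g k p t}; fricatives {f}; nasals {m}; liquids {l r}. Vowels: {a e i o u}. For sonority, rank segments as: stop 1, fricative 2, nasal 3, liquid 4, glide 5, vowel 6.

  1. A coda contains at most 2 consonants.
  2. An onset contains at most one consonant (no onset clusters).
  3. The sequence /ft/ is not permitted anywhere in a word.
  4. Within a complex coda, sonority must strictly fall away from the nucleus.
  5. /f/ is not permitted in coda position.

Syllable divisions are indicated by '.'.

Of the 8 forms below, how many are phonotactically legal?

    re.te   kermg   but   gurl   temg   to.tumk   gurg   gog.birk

6

re.te — σ1 onset /r/, coda /∅/ ok; σ2 onset /t/, coda /∅/ ok → phonotactically legal
kermg — violates constraint 1: syllable 1 coda /rmg/ has 3 consonants (> 2) → phonotactically illegal
but — σ1 onset /b/, coda /t/ ok → phonotactically legal
gurl — violates constraint 4: syllable 1 coda /rl/: /r/ (liquid, 4) → /l/ (liquid, 4) does not fall → phonotactically illegal
temg — σ1 onset /t/, coda /mg/ (3→1 falls) ok → phonotactically legal
to.tumk — σ1 onset /t/, coda /∅/ ok; σ2 onset /t/, coda /mk/ (3→1 falls) ok → phonotactically legal
gurg — σ1 onset /g/, coda /rg/ (4→1 falls) ok → phonotactically legal
gog.birk — σ1 onset /g/, coda /g/ ok; σ2 onset /b/, coda /rk/ (4→1 falls) ok → phonotactically legal
Phonotactically legal: re.te, but, temg, to.tumk, gurg, gog.birk → 6.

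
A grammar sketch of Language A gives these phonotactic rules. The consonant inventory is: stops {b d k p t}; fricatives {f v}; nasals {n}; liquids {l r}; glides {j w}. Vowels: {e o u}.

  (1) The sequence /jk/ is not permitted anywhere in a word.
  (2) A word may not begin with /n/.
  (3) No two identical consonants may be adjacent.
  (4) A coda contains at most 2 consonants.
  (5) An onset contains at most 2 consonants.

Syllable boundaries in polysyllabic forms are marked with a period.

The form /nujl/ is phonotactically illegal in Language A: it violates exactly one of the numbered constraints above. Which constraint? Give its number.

/nujl/: word begins with /n/.
This is a violation of constraint 2: "A word may not begin with /n/."
The remaining constraints (1, 3, 4, 5) are satisfied.

2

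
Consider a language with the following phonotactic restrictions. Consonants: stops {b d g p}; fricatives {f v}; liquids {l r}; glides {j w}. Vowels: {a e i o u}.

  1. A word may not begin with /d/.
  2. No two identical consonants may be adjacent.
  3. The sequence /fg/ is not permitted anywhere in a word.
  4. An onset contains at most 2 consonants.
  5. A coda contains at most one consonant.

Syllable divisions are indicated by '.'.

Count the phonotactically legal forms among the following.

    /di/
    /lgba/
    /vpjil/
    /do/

/di/ — violates constraint 1: word begins with /d/ → phonotactically illegal
/lgba/ — violates constraint 4: syllable 1 onset /lgb/ has 3 consonants (> 2) → phonotactically illegal
/vpjil/ — violates constraint 4: syllable 1 onset /vpj/ has 3 consonants (> 2) → phonotactically illegal
/do/ — violates constraint 1: word begins with /d/ → phonotactically illegal
No form is phonotactically legal → 0.

0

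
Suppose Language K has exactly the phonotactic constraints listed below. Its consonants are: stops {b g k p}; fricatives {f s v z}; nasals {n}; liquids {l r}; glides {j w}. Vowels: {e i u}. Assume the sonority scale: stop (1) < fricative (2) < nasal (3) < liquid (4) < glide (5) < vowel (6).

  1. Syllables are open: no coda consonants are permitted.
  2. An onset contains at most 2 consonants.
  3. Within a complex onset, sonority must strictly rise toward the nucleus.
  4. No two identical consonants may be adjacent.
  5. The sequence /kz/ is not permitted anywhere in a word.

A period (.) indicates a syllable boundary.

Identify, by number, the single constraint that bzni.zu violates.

2

bzni.zu: syllable 1 onset /bzn/ has 3 consonants (> 2).
This is a violation of constraint 2: "An onset contains at most 2 consonants."
The remaining constraints (1, 3, 4, 5) are satisfied.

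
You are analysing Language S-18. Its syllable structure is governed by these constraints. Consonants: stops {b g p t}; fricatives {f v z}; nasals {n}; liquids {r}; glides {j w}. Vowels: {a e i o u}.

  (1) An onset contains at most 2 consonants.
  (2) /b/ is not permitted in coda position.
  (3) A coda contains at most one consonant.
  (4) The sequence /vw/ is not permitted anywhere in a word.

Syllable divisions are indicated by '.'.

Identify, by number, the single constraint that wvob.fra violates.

wvob.fra: syllable 1 coda contains /b/.
This is a violation of constraint 2: "/b/ is not permitted in coda position."
The remaining constraints (1, 3, 4) are satisfied.

2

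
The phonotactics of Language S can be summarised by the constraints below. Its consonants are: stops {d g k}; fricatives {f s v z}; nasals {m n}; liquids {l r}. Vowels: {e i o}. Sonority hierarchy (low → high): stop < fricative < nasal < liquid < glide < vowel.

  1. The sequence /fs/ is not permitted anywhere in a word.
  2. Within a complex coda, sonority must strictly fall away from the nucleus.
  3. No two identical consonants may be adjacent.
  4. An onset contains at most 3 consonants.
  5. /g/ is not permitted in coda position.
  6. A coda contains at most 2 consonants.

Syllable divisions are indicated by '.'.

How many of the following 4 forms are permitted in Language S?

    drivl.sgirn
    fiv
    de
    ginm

drivl.sgirn — violates constraint 2: syllable 1 coda /vl/: /v/ (fricative, 2) → /l/ (liquid, 4) does not fall → not permitted
fiv — σ1 onset /f/, coda /v/ ok → permitted
de — σ1 onset /d/, coda /∅/ ok → permitted
ginm — violates constraint 2: syllable 1 coda /nm/: /n/ (nasal, 3) → /m/ (nasal, 3) does not fall → not permitted
Permitted: fiv, de → 2.

2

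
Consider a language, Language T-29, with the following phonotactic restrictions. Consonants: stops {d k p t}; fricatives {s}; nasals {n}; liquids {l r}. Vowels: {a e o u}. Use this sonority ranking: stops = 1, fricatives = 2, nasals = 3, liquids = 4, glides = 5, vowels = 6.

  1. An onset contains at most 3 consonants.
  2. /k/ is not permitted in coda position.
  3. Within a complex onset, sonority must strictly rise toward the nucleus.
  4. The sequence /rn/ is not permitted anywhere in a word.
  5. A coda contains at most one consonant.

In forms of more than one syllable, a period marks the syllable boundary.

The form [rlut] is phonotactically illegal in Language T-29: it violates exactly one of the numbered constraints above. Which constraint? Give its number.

3

[rlut]: syllable 1 onset /rl/: /r/ (liquid, 4) → /l/ (liquid, 4) does not rise.
This is a violation of constraint 3: "Within a complex onset, sonority must strictly rise toward the nucleus."
The remaining constraints (1, 2, 4, 5) are satisfied.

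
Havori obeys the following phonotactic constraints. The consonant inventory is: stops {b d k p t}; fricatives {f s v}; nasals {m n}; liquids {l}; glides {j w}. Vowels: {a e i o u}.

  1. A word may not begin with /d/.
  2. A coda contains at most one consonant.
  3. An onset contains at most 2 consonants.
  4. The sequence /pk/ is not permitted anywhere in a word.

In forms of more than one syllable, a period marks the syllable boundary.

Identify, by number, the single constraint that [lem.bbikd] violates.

[lem.bbikd]: syllable 2 coda /kd/ has 2 consonants (> 1).
This is a violation of constraint 2: "A coda contains at most one consonant."
The remaining constraints (1, 3, 4) are satisfied.

2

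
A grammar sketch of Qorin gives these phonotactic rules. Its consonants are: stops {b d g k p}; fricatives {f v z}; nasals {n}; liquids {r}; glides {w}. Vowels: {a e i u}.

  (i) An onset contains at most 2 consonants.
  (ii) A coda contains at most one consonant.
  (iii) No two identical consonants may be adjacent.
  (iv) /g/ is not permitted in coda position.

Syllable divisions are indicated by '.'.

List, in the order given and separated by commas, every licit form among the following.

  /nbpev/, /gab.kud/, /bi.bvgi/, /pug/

/nbpev/ — violates constraint (i): syllable 1 onset /nbp/ has 3 consonants (> 2) → illicit
/gab.kud/ — σ1 onset /g/, coda /b/ ok; σ2 onset /k/, coda /d/ ok → licit
/bi.bvgi/ — violates constraint (i): syllable 2 onset /bvg/ has 3 consonants (> 2) → illicit
/pug/ — violates constraint (iv): syllable 1 coda contains /g/ → illicit

/gab.kud/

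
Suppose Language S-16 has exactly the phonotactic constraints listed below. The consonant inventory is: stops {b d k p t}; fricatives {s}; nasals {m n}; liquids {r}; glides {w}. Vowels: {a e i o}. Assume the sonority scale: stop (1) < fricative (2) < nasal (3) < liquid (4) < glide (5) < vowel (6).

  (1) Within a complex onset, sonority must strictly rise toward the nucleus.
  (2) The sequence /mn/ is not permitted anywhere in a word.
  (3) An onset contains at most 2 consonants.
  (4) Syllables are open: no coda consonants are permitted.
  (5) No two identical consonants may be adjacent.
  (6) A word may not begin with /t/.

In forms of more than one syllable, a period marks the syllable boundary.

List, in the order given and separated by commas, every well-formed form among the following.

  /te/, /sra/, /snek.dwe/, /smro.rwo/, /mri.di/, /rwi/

/sra/, /mri.di/, /rwi/

/te/ — violates constraint 6: word begins with /t/ → ill-formed
/sra/ — σ1 onset /sr/ (2→4 rises), coda /∅/ ok → well-formed
/snek.dwe/ — violates constraint 4: syllable 1 coda /k/ has 1 consonant (> 0) → ill-formed
/smro.rwo/ — violates constraint 3: syllable 1 onset /smr/ has 3 consonants (> 2) → ill-formed
/mri.di/ — σ1 onset /mr/ (3→4 rises), coda /∅/ ok; σ2 onset /d/, coda /∅/ ok → well-formed
/rwi/ — σ1 onset /rw/ (4→5 rises), coda /∅/ ok → well-formed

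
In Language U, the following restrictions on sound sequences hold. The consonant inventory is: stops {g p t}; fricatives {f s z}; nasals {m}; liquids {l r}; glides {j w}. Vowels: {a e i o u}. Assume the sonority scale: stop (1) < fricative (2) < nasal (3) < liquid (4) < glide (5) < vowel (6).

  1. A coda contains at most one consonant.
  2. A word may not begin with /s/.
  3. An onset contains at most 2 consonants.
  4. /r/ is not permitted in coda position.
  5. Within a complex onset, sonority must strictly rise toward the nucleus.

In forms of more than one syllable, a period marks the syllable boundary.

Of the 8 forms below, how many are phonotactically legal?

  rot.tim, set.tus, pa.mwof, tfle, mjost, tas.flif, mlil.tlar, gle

rot.tim — σ1 onset /r/, coda /t/ ok; σ2 onset /t/, coda /m/ ok → phonotactically legal
set.tus — violates constraint 2: word begins with /s/ → phonotactically illegal
pa.mwof — σ1 onset /p/, coda /∅/ ok; σ2 onset /mw/ (3→5 rises), coda /f/ ok → phonotactically legal
tfle — violates constraint 3: syllable 1 onset /tfl/ has 3 consonants (> 2) → phonotactically illegal
mjost — violates constraint 1: syllable 1 coda /st/ has 2 consonants (> 1) → phonotactically illegal
tas.flif — σ1 onset /t/, coda /s/ ok; σ2 onset /fl/ (2→4 rises), coda /f/ ok → phonotactically legal
mlil.tlar — violates constraint 4: syllable 2 coda contains /r/ → phonotactically illegal
gle — σ1 onset /gl/ (1→4 rises), coda /∅/ ok → phonotactically legal
Phonotactically legal: rot.tim, pa.mwof, tas.flif, gle → 4.

4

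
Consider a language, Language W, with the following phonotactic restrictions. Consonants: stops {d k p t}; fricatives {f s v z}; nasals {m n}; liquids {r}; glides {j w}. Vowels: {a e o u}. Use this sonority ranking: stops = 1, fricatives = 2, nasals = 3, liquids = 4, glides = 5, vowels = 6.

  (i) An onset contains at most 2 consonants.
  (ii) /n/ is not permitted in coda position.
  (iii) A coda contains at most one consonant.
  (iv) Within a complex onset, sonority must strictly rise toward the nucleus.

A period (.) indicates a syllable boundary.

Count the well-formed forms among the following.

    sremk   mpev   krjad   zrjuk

sremk — violates constraint (iii): syllable 1 coda /mk/ has 2 consonants (> 1) → ill-formed
mpev — violates constraint (iv): syllable 1 onset /mp/: /m/ (nasal, 3) → /p/ (stop, 1) does not rise → ill-formed
krjad — violates constraint (i): syllable 1 onset /krj/ has 3 consonants (> 2) → ill-formed
zrjuk — violates constraint (i): syllable 1 onset /zrj/ has 3 consonants (> 2) → ill-formed
No form is well-formed → 0.

0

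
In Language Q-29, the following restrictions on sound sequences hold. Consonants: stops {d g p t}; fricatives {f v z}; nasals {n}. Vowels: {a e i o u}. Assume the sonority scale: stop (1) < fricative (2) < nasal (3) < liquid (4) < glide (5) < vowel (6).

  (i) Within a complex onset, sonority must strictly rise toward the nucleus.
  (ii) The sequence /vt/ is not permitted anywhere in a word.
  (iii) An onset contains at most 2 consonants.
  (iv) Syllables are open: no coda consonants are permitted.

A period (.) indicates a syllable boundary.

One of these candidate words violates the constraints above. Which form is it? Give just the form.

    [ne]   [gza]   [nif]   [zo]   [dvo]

[nif]

[ne] — σ1 onset /n/, coda /∅/ ok → licit
[gza] — σ1 onset /gz/ (1→2 rises), coda /∅/ ok → licit
[nif] — violates constraint (iv): syllable 1 coda /f/ has 1 consonant (> 0) → illicit
[zo] — σ1 onset /z/, coda /∅/ ok → licit
[dvo] — σ1 onset /dv/ (1→2 rises), coda /∅/ ok → licit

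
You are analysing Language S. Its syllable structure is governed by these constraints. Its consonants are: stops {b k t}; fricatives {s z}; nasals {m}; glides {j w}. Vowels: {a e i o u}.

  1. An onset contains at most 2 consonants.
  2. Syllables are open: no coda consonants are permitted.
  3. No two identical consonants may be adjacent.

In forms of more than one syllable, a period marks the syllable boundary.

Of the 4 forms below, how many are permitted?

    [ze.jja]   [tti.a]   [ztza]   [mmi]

[ze.jja] — violates constraint 3: adjacent identical consonants /jj/ → not permitted
[tti.a] — violates constraint 3: adjacent identical consonants /tt/ → not permitted
[ztza] — violates constraint 1: syllable 1 onset /ztz/ has 3 consonants (> 2) → not permitted
[mmi] — violates constraint 3: adjacent identical consonants /mm/ → not permitted
No form is permitted → 0.

0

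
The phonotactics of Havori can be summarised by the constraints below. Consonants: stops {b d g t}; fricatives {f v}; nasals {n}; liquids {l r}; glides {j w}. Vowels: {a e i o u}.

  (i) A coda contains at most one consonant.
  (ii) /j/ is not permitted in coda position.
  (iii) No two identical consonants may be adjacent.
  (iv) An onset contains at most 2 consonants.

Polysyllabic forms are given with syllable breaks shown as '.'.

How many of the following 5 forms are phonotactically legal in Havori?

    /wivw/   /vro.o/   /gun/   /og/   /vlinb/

/wivw/ — violates constraint (i): syllable 1 coda /vw/ has 2 consonants (> 1) → phonotactically illegal
/vro.o/ — σ1 onset /vr/ (2C), coda /∅/ ok; σ2 onset /∅/, coda /∅/ ok → phonotactically legal
/gun/ — σ1 onset /g/, coda /n/ ok → phonotactically legal
/og/ — σ1 onset /∅/, coda /g/ ok → phonotactically legal
/vlinb/ — violates constraint (i): syllable 1 coda /nb/ has 2 consonants (> 1) → phonotactically illegal
Phonotactically legal: /vro.o/, /gun/, /og/ → 3.

3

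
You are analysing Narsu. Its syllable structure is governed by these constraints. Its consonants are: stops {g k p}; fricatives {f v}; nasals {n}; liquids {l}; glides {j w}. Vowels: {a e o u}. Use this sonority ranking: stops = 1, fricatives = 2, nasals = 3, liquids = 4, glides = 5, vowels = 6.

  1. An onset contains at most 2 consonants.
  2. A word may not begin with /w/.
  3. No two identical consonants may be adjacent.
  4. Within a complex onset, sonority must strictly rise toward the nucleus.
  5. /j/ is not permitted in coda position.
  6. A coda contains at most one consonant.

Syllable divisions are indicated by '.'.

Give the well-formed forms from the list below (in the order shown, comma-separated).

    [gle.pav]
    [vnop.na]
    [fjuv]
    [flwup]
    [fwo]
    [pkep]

[gle.pav] — σ1 onset /gl/ (1→4 rises), coda /∅/ ok; σ2 onset /p/, coda /v/ ok → well-formed
[vnop.na] — σ1 onset /vn/ (2→3 rises), coda /p/ ok; σ2 onset /n/, coda /∅/ ok → well-formed
[fjuv] — σ1 onset /fj/ (2→5 rises), coda /v/ ok → well-formed
[flwup] — violates constraint 1: syllable 1 onset /flw/ has 3 consonants (> 2) → ill-formed
[fwo] — σ1 onset /fw/ (2→5 rises), coda /∅/ ok → well-formed
[pkep] — violates constraint 4: syllable 1 onset /pk/: /p/ (stop, 1) → /k/ (stop, 1) does not rise → ill-formed

[gle.pav], [vnop.na], [fjuv], [fwo]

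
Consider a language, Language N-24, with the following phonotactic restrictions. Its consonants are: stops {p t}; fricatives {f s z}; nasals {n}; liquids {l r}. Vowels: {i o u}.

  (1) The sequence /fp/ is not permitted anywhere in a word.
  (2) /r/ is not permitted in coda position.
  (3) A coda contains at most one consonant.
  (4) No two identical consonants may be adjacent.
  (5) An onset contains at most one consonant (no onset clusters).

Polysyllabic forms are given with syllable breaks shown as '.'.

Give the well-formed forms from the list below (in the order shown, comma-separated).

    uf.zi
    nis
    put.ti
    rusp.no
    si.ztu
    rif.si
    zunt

uf.zi, nis, rif.si

uf.zi — σ1 onset /∅/, coda /f/ ok; σ2 onset /z/, coda /∅/ ok → well-formed
nis — σ1 onset /n/, coda /s/ ok → well-formed
put.ti — violates constraint 4: adjacent identical consonants /tt/ → ill-formed
rusp.no — violates constraint 3: syllable 1 coda /sp/ has 2 consonants (> 1) → ill-formed
si.ztu — violates constraint 5: syllable 2 onset /zt/ has 2 consonants (> 1) → ill-formed
rif.si — σ1 onset /r/, coda /f/ ok; σ2 onset /s/, coda /∅/ ok → well-formed
zunt — violates constraint 3: syllable 1 coda /nt/ has 2 consonants (> 1) → ill-formed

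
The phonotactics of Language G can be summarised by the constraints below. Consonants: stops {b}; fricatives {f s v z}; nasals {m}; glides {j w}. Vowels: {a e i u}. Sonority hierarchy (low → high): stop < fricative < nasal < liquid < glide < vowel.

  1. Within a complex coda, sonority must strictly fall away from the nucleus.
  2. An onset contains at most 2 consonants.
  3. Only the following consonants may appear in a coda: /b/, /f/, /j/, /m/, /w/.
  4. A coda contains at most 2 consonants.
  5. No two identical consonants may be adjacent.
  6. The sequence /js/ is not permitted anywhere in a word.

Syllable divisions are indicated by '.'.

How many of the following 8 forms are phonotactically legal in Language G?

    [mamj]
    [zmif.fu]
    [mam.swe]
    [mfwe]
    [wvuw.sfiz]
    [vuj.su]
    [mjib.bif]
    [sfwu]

[mamj] — violates constraint 1: syllable 1 coda /mj/: /m/ (nasal, 3) → /j/ (glide, 5) does not fall → phonotactically illegal
[zmif.fu] — violates constraint 5: adjacent identical consonants /ff/ → phonotactically illegal
[mam.swe] — σ1 onset /m/, coda /m/ ok; σ2 onset /sw/ (2C), coda /∅/ ok → phonotactically legal
[mfwe] — violates constraint 2: syllable 1 onset /mfw/ has 3 consonants (> 2) → phonotactically illegal
[wvuw.sfiz] — violates constraint 3: syllable 2 coda contains /z/, which is not a licensed coda consonant → phonotactically illegal
[vuj.su] — violates constraint 6: contains banned sequence /js/ → phonotactically illegal
[mjib.bif] — violates constraint 5: adjacent identical consonants /bb/ → phonotactically illegal
[sfwu] — violates constraint 2: syllable 1 onset /sfw/ has 3 consonants (> 2) → phonotactically illegal
Phonotactically legal: [mam.swe] → 1.

1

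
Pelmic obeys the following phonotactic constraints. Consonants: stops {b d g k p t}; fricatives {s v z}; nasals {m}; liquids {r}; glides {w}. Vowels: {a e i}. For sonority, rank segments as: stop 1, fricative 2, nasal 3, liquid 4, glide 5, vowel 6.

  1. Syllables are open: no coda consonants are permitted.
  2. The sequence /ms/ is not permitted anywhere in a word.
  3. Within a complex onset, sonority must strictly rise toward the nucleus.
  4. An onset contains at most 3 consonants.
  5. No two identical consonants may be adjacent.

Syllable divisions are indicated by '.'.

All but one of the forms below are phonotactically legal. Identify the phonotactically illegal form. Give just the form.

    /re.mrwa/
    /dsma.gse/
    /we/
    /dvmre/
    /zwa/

/dvmre/

/re.mrwa/ — σ1 onset /r/, coda /∅/ ok; σ2 onset /mrw/ (3→4→5 rises), coda /∅/ ok → phonotactically legal
/dsma.gse/ — σ1 onset /dsm/ (1→2→3 rises), coda /∅/ ok; σ2 onset /gs/ (1→2 rises), coda /∅/ ok → phonotactically legal
/we/ — σ1 onset /w/, coda /∅/ ok → phonotactically legal
/dvmre/ — violates constraint 4: syllable 1 onset /dvmr/ has 4 consonants (> 3) → phonotactically illegal
/zwa/ — σ1 onset /zw/ (2→5 rises), coda /∅/ ok → phonotactically legal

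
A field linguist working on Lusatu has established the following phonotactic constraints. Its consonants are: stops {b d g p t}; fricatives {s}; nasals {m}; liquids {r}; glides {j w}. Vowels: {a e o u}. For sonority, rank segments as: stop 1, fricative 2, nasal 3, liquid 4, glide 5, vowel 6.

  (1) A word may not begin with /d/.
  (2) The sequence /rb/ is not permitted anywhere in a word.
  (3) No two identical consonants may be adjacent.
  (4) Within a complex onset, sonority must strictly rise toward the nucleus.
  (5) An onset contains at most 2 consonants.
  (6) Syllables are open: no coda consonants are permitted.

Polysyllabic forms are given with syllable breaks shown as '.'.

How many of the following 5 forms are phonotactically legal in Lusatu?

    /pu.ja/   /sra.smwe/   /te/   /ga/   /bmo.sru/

4

/pu.ja/ — σ1 onset /p/, coda /∅/ ok; σ2 onset /j/, coda /∅/ ok → phonotactically legal
/sra.smwe/ — violates constraint 5: syllable 2 onset /smw/ has 3 consonants (> 2) → phonotactically illegal
/te/ — σ1 onset /t/, coda /∅/ ok → phonotactically legal
/ga/ — σ1 onset /g/, coda /∅/ ok → phonotactically legal
/bmo.sru/ — σ1 onset /bm/ (1→3 rises), coda /∅/ ok; σ2 onset /sr/ (2→4 rises), coda /∅/ ok → phonotactically legal
Phonotactically legal: /pu.ja/, /te/, /ga/, /bmo.sru/ → 4.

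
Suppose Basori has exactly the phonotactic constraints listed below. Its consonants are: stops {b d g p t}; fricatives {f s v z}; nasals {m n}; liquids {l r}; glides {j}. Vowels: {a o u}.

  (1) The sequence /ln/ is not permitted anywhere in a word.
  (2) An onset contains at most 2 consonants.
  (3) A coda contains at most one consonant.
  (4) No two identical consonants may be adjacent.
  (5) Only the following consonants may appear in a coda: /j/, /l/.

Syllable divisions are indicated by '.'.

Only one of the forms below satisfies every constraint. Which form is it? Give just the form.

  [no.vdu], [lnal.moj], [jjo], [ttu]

[no.vdu] — σ1 onset /n/, coda /∅/ ok; σ2 onset /vd/ (2C), coda /∅/ ok → permitted
[lnal.moj] — violates constraint 1: contains banned sequence /ln/ → not permitted
[jjo] — violates constraint 4: adjacent identical consonants /jj/ → not permitted
[ttu] — violates constraint 4: adjacent identical consonants /tt/ → not permitted

[no.vdu]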